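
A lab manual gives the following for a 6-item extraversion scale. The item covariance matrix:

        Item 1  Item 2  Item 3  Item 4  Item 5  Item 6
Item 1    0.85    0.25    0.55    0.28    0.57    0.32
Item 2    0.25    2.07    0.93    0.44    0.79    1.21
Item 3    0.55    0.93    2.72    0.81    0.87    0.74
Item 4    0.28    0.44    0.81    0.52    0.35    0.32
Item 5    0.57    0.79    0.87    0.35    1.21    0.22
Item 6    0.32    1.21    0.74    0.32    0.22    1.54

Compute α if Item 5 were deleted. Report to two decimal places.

Remaining items: Item 1, Item 2, Item 3, Item 4, Item 6 (k = 5).
ΣVar(i) = 0.85 + 2.07 + 2.72 + 0.52 + 1.54 = 7.70
σ²_total = 7.70 + 2 × 5.85 = 19.40
α (item deleted) = (5/4)·(1 − 7.70/19.40) = 0.75

α = 0.75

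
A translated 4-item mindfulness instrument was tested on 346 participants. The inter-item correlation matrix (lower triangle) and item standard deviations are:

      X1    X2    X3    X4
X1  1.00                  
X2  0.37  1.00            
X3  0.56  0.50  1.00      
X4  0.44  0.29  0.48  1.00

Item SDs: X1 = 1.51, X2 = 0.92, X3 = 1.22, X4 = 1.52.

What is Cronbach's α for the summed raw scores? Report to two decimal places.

α = 0.75

Σσ²ᵢ = 1.51² + 0.92² + 1.22² + 1.52² = 6.9253
Covariances σ_ij = r_ij · s_i · s_j:
  σ(X1,X2) = 0.37 × 1.51 × 0.92 = 0.5140
  σ(X1,X3) = 0.56 × 1.51 × 1.22 = 1.0316
  σ(X1,X4) = 0.44 × 1.51 × 1.52 = 1.0099
  σ(X2,X3) = 0.50 × 0.92 × 1.22 = 0.5612
  σ(X2,X4) = 0.29 × 0.92 × 1.52 = 0.4055
  σ(X3,X4) = 0.48 × 1.22 × 1.52 = 0.8901
σ²_T = Σσ²ᵢ + 2·Σσ_ij = 6.9253 + 2 × 4.4123 = 15.7499
α = (4/3)·(1 − 6.9253/15.7499) = 0.75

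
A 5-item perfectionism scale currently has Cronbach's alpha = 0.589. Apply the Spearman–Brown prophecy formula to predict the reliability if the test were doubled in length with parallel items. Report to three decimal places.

Length factor m = 2
α' = m·α / (1 + (m−1)·α)
   = 2 × 0.589 / (1 + (2 − 1) × 0.589)
   = 1.1780 / 1.5890 = 0.741

predicted reliability = 0.741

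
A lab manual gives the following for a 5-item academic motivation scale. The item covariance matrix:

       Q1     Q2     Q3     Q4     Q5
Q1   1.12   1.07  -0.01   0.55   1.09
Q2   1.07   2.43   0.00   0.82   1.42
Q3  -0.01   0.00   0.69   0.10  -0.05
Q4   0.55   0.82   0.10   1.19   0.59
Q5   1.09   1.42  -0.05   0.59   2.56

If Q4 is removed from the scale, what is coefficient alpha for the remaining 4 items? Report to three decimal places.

Remaining items: Q1, Q2, Q3, Q5 (k = 4).
sum of item variances = 1.12 + 2.43 + 0.69 + 2.56 = 6.80
σ²_total = 6.80 + 2 × 3.52 = 13.84
α (item deleted) = (4/3)·(1 − 6.80/13.84) = 0.678

coefficient alpha = 0.678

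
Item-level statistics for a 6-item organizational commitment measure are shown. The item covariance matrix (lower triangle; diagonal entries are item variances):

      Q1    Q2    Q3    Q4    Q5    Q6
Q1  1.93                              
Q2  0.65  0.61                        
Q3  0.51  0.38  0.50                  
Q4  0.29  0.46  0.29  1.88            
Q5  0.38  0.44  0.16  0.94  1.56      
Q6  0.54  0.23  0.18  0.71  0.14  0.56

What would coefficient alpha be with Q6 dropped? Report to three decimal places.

Remaining items: Q1, Q2, Q3, Q4, Q5 (k = 5).
sum of item variances = 1.93 + 0.61 + 0.50 + 1.88 + 1.56 = 6.48
Var(T) = 6.48 + 2 × 4.50 = 15.48
α (item deleted) = (5/4)·(1 − 6.48/15.48) = 0.727

coefficient alpha = 0.727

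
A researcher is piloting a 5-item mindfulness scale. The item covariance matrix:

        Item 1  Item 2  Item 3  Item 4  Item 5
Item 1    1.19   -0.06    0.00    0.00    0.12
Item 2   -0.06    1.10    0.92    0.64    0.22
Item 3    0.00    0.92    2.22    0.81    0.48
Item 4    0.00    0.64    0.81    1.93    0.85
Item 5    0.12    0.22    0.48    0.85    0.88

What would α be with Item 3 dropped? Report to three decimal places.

α = 0.546

Remaining items: Item 1, Item 2, Item 4, Item 5 (k = 4).
Σσ²ᵢ = 1.19 + 1.10 + 1.93 + 0.88 = 5.10
Var(T) = 5.10 + 2 × 1.77 = 8.64
α (item deleted) = (4/3)·(1 − 5.10/8.64) = 0.546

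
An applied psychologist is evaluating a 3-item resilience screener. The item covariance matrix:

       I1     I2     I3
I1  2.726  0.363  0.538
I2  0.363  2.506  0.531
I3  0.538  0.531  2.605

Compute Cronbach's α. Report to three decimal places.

ΣVar(i) = 2.726 + 2.506 + 2.605 = 7.837
Sum of off-diagonal covariances = 1.432
Var(T) = 7.837 + 2 × 1.432 = 10.701
α = (k/(k−1))·(1 − ΣVar(i)/Var(T)) = (3/2)·(1 − 7.837/10.701) = 0.401

α = 0.401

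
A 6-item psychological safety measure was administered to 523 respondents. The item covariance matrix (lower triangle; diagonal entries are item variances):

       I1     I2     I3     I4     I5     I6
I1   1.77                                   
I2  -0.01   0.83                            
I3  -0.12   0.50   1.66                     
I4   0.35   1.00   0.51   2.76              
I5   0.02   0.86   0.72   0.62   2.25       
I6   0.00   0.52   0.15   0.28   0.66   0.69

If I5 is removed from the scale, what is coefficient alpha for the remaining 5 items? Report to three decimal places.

α = 0.565

Remaining items: I1, I2, I3, I4, I6 (k = 5).
Σσᵢ² = 1.77 + 0.83 + 1.66 + 2.76 + 0.69 = 7.71
σ²_T = 7.71 + 2 × 3.18 = 14.07
α (item deleted) = (5/4)·(1 − 7.71/14.07) = 0.565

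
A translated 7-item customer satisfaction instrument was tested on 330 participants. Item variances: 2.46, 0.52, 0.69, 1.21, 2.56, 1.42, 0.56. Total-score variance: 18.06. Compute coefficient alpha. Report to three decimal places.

coefficient alpha = 0.558

sum of item variances = 2.46 + 0.52 + 0.69 + 1.21 + 2.56 + 1.42 + 0.56 = 9.42
α = (k/(k−1))·(1 − sum of item variances/σ²_total) = (7/6)·(1 − 9.42/18.06) = 0.558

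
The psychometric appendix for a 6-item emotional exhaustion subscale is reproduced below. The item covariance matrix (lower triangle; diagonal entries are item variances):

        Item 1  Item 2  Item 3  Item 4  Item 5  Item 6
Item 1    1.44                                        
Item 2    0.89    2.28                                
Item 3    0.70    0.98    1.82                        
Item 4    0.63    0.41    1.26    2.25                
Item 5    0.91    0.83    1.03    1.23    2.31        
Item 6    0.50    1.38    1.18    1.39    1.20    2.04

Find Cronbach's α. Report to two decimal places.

ΣVar(i) = 1.44 + 2.28 + 1.82 + 2.25 + 2.31 + 2.04 = 12.14
Σ_{i<j} σ_ij = 14.52
total variance = 12.14 + 2 × 14.52 = 41.18
α = (k/(k−1))·(1 − ΣVar(i)/total variance) = (6/5)·(1 − 12.14/41.18) = 0.85

α = 0.85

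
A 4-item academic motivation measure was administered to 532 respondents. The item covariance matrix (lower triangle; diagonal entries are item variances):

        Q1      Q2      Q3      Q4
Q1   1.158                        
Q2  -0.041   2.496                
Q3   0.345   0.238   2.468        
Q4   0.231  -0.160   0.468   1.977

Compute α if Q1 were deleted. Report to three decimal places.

α = 0.204

Remaining items: Q2, Q3, Q4 (k = 3).
Σσ²ᵢ = 2.496 + 2.468 + 1.977 = 6.941
σ²_T = 6.941 + 2 × 0.546 = 8.033
α (item deleted) = (3/2)·(1 − 6.941/8.033) = 0.204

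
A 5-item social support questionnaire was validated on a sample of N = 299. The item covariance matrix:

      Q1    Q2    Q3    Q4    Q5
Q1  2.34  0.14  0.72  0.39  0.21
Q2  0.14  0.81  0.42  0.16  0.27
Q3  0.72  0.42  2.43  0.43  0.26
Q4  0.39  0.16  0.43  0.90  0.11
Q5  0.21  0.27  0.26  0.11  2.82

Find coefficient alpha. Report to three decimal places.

Σσᵢ² = 2.34 + 0.81 + 2.43 + 0.90 + 2.82 = 9.30
Sum of the distinct covariances = 3.11
Var(T) = 9.30 + 2 × 3.11 = 15.52
α = (k/(k−1))·(1 − Σσᵢ²/Var(T)) = (5/4)·(1 − 9.30/15.52) = 0.501

α = 0.501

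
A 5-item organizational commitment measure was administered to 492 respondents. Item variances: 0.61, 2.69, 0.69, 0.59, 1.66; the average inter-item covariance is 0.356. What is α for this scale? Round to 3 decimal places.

ΣVar(i) = 0.61 + 2.69 + 0.69 + 0.59 + 1.66 = 6.24
Sum of the 10 distinct covariances = 10 × 0.356 = 3.560
total variance = ΣVar(i) + 2·Σcov = 6.24 + 2 × 3.560 = 13.360
α = (5/4)·(1 − 6.24/13.360) = 0.666

α = 0.666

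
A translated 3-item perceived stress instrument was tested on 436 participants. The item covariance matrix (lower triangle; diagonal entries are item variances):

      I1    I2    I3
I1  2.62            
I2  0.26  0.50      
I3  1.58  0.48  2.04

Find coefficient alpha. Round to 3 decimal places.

Σσ²ᵢ = 2.62 + 0.50 + 2.04 = 5.16
Sum of the distinct covariances = 2.32
σ²_T = 5.16 + 2 × 2.32 = 9.80
α = (k/(k−1))·(1 − Σσ²ᵢ/σ²_T) = (3/2)·(1 − 5.16/9.80) = 0.710

coefficient alpha = 0.710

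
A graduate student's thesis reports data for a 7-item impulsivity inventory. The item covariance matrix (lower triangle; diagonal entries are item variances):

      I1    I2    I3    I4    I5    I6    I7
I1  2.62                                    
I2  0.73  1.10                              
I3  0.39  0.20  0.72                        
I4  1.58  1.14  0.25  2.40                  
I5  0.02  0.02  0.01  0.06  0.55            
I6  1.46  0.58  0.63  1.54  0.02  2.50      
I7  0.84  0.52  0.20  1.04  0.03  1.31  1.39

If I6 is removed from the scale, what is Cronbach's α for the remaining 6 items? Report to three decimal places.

Remaining items: I1, I2, I3, I4, I5, I7 (k = 6).
Σσᵢ² = 2.62 + 1.10 + 0.72 + 2.40 + 0.55 + 1.39 = 8.78
σ²_total = 8.78 + 2 × 7.03 = 22.84
α (item deleted) = (6/5)·(1 − 8.78/22.84) = 0.739

α = 0.739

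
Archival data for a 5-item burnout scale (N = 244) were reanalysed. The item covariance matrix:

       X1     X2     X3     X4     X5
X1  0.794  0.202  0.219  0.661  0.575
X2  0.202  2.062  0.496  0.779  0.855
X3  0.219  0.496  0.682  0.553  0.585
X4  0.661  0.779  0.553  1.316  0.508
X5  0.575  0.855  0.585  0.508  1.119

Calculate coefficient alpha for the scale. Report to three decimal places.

sum of item variances = 0.794 + 2.062 + 0.682 + 1.316 + 1.119 = 5.973
Sum of off-diagonal covariances = 5.433
Var(T) = 5.973 + 2 × 5.433 = 16.839
α = (k/(k−1))·(1 − sum of item variances/Var(T)) = (5/4)·(1 − 5.973/16.839) = 0.807

coefficient alpha = 0.807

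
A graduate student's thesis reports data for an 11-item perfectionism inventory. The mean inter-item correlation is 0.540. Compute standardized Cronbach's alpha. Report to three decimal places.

standardized Cronbach's alpha = 0.928

Standardized α = k·r̄ / (1 + (k−1)·r̄) = 11 × 0.540 / (1 + 10 × 0.540)
  = 5.9400 / 6.4000 = 0.928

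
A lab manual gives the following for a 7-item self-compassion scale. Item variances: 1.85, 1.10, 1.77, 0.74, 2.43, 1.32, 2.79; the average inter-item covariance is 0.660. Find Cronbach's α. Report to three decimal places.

sum of item variances = 1.85 + 1.10 + 1.77 + 0.74 + 2.43 + 1.32 + 2.79 = 12.00
Sum of the 21 distinct covariances = 21 × 0.660 = 13.860
σ²_T = sum of item variances + 2·Σcov = 12.00 + 2 × 13.860 = 39.720
α = (7/6)·(1 − 12.00/39.720) = 0.814

α = 0.814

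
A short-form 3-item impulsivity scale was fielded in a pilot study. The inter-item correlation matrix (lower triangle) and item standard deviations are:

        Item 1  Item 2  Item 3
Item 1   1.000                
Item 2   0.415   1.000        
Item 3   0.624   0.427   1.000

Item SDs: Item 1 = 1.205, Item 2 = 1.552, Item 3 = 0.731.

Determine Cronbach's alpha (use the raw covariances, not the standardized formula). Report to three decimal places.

Cronbach's alpha = 0.678

Σσ²ᵢ = 1.205² + 1.552² + 0.731² = 4.3951
Covariances σ_ij = r_ij · s_i · s_j:
  σ(Item 1,Item 2) = 0.415 × 1.205 × 1.552 = 0.7761
  σ(Item 1,Item 3) = 0.624 × 1.205 × 0.731 = 0.5497
  σ(Item 2,Item 3) = 0.427 × 1.552 × 0.731 = 0.4844
σ²_T = Σσ²ᵢ + 2·Σσ_ij = 4.3951 + 2 × 1.8102 = 8.0155
α = (3/2)·(1 − 4.3951/8.0155) = 0.678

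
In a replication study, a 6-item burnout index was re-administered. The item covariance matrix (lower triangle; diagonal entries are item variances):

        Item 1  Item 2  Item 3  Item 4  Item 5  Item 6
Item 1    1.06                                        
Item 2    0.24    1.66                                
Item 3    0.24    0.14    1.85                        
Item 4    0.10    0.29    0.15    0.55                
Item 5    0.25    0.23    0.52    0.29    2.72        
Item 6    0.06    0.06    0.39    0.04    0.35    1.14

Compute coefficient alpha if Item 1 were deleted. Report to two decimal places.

Remaining items: Item 2, Item 3, Item 4, Item 5, Item 6 (k = 5).
ΣVar(i) = 1.66 + 1.85 + 0.55 + 2.72 + 1.14 = 7.92
σ²_total = 7.92 + 2 × 2.46 = 12.84
α (item deleted) = (5/4)·(1 − 7.92/12.84) = 0.48

coefficient alpha = 0.48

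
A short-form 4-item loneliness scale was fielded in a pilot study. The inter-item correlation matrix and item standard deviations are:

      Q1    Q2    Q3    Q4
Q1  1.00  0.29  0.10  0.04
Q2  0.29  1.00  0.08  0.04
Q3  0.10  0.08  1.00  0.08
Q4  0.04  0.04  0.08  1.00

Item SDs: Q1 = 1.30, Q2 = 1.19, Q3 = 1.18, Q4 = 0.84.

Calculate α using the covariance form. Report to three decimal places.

α = 0.336

Σσ²ᵢ = 1.30² + 1.19² + 1.18² + 0.84² = 5.2041
Covariances σ_ij = r_ij · s_i · s_j:
  σ(Q1,Q2) = 0.29 × 1.30 × 1.19 = 0.4486
  σ(Q1,Q3) = 0.10 × 1.30 × 1.18 = 0.1534
  σ(Q1,Q4) = 0.04 × 1.30 × 0.84 = 0.0437
  σ(Q2,Q3) = 0.08 × 1.19 × 1.18 = 0.1123
  σ(Q2,Q4) = 0.04 × 1.19 × 0.84 = 0.0400
  σ(Q3,Q4) = 0.08 × 1.18 × 0.84 = 0.0793
σ²_T = Σσ²ᵢ + 2·Σσ_ij = 5.2041 + 2 × 0.8773 = 6.9587
α = (4/3)·(1 − 5.2041/6.9587) = 0.336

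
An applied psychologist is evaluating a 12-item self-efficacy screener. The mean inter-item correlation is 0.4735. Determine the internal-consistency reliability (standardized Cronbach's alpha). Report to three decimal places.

Standardized α = k·r̄ / (1 + (k−1)·r̄) = 12 × 0.4735 / (1 + 11 × 0.4735)
  = 5.6820 / 6.2085 = 0.915

α = 0.915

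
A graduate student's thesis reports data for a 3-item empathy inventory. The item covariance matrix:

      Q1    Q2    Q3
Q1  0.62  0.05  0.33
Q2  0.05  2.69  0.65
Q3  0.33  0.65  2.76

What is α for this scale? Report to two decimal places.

α = 0.38

ΣVar(i) = 0.62 + 2.69 + 2.76 = 6.07
Sum of off-diagonal covariances = 1.03
Var(T) = 6.07 + 2 × 1.03 = 8.13
α = (k/(k−1))·(1 − ΣVar(i)/Var(T)) = (3/2)·(1 − 6.07/8.13) = 0.38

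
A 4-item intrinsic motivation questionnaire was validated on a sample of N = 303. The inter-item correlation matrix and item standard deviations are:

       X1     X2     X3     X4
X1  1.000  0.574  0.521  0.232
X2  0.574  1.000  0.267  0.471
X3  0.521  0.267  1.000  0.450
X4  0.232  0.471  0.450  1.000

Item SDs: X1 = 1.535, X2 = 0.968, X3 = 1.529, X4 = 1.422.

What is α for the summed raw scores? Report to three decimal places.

Σσ²ᵢ = 1.535² + 0.968² + 1.529² + 1.422² = 7.6532
Covariances σ_ij = r_ij · s_i · s_j:
  σ(X1,X2) = 0.574 × 1.535 × 0.968 = 0.8529
  σ(X1,X3) = 0.521 × 1.535 × 1.529 = 1.2228
  σ(X1,X4) = 0.232 × 1.535 × 1.422 = 0.5064
  σ(X2,X3) = 0.267 × 0.968 × 1.529 = 0.3952
  σ(X2,X4) = 0.471 × 0.968 × 1.422 = 0.6483
  σ(X3,X4) = 0.450 × 1.529 × 1.422 = 0.9784
σ²_T = Σσ²ᵢ + 2·Σσ_ij = 7.6532 + 2 × 4.6040 = 16.8612
α = (4/3)·(1 − 7.6532/16.8612) = 0.728

α = 0.728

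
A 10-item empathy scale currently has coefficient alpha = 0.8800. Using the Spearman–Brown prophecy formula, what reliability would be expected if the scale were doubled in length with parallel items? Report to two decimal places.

Length factor m = 2
α' = m·α / (1 + (m−1)·α)
   = 2 × 0.8800 / (1 + (2 − 1) × 0.8800)
   = 1.7600 / 1.8800 = 0.94

predicted reliability = 0.94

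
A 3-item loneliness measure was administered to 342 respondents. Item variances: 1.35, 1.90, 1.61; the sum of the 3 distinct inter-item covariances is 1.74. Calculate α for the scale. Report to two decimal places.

ΣVar(i) = 1.35 + 1.90 + 1.61 = 4.86
Sum of distinct covariances = 1.74
Var(T) = ΣVar(i) + 2·Σcov = 4.86 + 2 × 1.74 = 8.34
α = (3/2)·(1 − 4.86/8.34) = 0.63

α = 0.63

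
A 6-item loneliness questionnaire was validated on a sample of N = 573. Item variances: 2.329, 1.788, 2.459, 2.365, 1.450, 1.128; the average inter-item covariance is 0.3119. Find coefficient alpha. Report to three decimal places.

coefficient alpha = 0.538

sum of item variances = 2.329 + 1.788 + 2.459 + 2.365 + 1.450 + 1.128 = 11.519
Sum of the 15 distinct covariances = 15 × 0.3119 = 4.6785
total variance = sum of item variances + 2·Σcov = 11.519 + 2 × 4.6785 = 20.8760
α = (6/5)·(1 − 11.519/20.8760) = 0.538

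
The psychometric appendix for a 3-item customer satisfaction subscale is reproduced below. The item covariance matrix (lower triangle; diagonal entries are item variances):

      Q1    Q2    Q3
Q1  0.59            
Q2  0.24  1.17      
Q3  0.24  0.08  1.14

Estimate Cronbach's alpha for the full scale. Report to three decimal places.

Cronbach's alpha = 0.418

ΣVar(i) = 0.59 + 1.17 + 1.14 = 2.90
Σ_{i<j} σ_ij = 0.56
total variance = 2.90 + 2 × 0.56 = 4.02
α = (k/(k−1))·(1 − ΣVar(i)/total variance) = (3/2)·(1 − 2.90/4.02) = 0.418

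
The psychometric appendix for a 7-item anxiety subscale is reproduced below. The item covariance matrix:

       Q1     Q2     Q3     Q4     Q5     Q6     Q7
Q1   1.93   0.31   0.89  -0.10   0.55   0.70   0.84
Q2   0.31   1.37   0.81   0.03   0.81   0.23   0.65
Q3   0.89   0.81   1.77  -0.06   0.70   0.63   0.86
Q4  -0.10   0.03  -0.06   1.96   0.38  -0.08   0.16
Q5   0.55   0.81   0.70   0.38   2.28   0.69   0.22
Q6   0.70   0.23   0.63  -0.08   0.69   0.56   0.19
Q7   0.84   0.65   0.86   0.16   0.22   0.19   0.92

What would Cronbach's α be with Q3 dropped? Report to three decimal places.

Cronbach's α = 0.664

Remaining items: Q1, Q2, Q4, Q5, Q6, Q7 (k = 6).
ΣVar(i) = 1.93 + 1.37 + 1.96 + 2.28 + 0.56 + 0.92 = 9.02
σ²_total = 9.02 + 2 × 5.58 = 20.18
α (item deleted) = (6/5)·(1 − 9.02/20.18) = 0.664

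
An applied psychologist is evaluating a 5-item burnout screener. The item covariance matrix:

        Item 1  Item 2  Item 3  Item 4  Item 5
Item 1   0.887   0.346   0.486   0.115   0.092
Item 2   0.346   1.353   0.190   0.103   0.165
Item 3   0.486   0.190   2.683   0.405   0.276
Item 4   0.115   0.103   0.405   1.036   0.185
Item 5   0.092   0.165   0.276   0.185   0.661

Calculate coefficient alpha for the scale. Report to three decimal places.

Σσᵢ² = 0.887 + 1.353 + 2.683 + 1.036 + 0.661 = 6.620
Sum of off-diagonal covariances = 2.363
total variance = 6.620 + 2 × 2.363 = 11.346
α = (k/(k−1))·(1 − Σσᵢ²/total variance) = (5/4)·(1 − 6.620/11.346) = 0.521

coefficient alpha = 0.521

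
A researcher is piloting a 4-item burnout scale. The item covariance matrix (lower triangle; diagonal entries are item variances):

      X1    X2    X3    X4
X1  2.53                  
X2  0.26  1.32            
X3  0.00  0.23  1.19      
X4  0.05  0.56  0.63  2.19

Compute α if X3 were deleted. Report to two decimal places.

α = 0.34

Remaining items: X1, X2, X4 (k = 3).
ΣVar(i) = 2.53 + 1.32 + 2.19 = 6.04
σ²_T = 6.04 + 2 × 0.87 = 7.78
α (item deleted) = (3/2)·(1 − 6.04/7.78) = 0.34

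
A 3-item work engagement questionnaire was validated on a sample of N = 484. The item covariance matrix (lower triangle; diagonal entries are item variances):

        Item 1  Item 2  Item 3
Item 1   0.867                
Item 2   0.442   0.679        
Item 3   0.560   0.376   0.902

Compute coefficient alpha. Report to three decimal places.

sum of item variances = 0.867 + 0.679 + 0.902 = 2.448
Sum of off-diagonal covariances = 1.378
Var(T) = 2.448 + 2 × 1.378 = 5.204
α = (k/(k−1))·(1 − sum of item variances/Var(T)) = (3/2)·(1 − 2.448/5.204) = 0.794

α = 0.794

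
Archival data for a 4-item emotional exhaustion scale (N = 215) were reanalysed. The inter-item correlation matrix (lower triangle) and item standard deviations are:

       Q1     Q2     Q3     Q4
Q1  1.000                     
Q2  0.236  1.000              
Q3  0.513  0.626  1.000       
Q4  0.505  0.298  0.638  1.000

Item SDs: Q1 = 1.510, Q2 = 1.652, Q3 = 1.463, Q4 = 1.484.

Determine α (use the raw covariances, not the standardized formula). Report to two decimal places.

α = 0.77

Σσ²ᵢ = 1.510² + 1.652² + 1.463² + 1.484² = 9.3518
Covariances σ_ij = r_ij · s_i · s_j:
  σ(Q1,Q2) = 0.236 × 1.510 × 1.652 = 0.5887
  σ(Q1,Q3) = 0.513 × 1.510 × 1.463 = 1.1333
  σ(Q1,Q4) = 0.505 × 1.510 × 1.484 = 1.1316
  σ(Q2,Q3) = 0.626 × 1.652 × 1.463 = 1.5130
  σ(Q2,Q4) = 0.298 × 1.652 × 1.484 = 0.7306
  σ(Q3,Q4) = 0.638 × 1.463 × 1.484 = 1.3852
σ²_T = Σσ²ᵢ + 2·Σσ_ij = 9.3518 + 2 × 6.4824 = 22.3166
α = (4/3)·(1 − 9.3518/22.3166) = 0.77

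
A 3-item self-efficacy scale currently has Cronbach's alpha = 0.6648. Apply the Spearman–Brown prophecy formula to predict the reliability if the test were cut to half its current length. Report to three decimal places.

predicted reliability = 0.498

Length factor m = 1/2
α' = m·α / (1 − (1−m)·α)
   = 1/2 × 0.6648 / (1 − (1 − 1/2) × 0.6648)
   = 0.3324 / 0.6676 = 0.498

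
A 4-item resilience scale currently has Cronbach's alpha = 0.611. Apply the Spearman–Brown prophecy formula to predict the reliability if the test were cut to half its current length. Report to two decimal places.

predicted reliability = 0.44

Length factor m = 1/2
α' = m·α / (1 − (1−m)·α)
   = 1/2 × 0.611 / (1 − (1 − 1/2) × 0.611)
   = 0.3055 / 0.6945 = 0.44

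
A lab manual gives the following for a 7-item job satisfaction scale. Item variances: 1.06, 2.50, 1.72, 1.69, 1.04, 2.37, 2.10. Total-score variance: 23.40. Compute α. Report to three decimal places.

sum of item variances = 1.06 + 2.50 + 1.72 + 1.69 + 1.04 + 2.37 + 2.10 = 12.48
α = (k/(k−1))·(1 − sum of item variances/Var(T)) = (7/6)·(1 − 12.48/23.40) = 0.544

α = 0.544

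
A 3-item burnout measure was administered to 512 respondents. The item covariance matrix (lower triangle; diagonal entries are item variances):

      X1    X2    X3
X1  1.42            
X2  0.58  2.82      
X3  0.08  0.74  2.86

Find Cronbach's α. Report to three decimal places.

Cronbach's α = 0.424

Σσ²ᵢ = 1.42 + 2.82 + 2.86 = 7.10
Σ_{i<j} σ_ij = 1.40
total variance = 7.10 + 2 × 1.40 = 9.90
α = (k/(k−1))·(1 − Σσ²ᵢ/total variance) = (3/2)·(1 − 7.10/9.90) = 0.424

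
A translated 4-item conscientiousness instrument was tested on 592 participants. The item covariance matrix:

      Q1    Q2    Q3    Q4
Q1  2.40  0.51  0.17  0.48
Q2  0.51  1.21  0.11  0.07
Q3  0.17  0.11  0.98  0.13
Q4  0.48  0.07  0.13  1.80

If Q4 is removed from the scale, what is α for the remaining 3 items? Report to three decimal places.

Remaining items: Q1, Q2, Q3 (k = 3).
sum of item variances = 2.40 + 1.21 + 0.98 = 4.59
σ²_T = 4.59 + 2 × 0.79 = 6.17
α (item deleted) = (3/2)·(1 − 4.59/6.17) = 0.384

α = 0.384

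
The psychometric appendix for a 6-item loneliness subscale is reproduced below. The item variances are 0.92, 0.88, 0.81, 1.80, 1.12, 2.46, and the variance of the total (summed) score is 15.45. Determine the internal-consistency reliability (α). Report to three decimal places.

sum of item variances = 0.92 + 0.88 + 0.81 + 1.80 + 1.12 + 2.46 = 7.99
α = (k/(k−1))·(1 − sum of item variances/Var(T)) = (6/5)·(1 − 7.99/15.45) = 0.579

α = 0.579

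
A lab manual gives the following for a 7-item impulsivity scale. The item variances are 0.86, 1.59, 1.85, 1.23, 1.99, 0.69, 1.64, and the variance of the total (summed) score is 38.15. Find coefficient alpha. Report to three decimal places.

Σσ²ᵢ = 0.86 + 1.59 + 1.85 + 1.23 + 1.99 + 0.69 + 1.64 = 9.85
α = (k/(k−1))·(1 − Σσ²ᵢ/σ²_total) = (7/6)·(1 − 9.85/38.15) = 0.865

coefficient alpha = 0.865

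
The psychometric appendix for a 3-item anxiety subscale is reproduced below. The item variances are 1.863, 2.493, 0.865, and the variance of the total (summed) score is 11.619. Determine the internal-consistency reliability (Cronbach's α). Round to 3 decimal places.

Σσᵢ² = 1.863 + 2.493 + 0.865 = 5.221
α = (k/(k−1))·(1 − Σσᵢ²/total variance) = (3/2)·(1 − 5.221/11.619) = 0.826

Cronbach's α = 0.826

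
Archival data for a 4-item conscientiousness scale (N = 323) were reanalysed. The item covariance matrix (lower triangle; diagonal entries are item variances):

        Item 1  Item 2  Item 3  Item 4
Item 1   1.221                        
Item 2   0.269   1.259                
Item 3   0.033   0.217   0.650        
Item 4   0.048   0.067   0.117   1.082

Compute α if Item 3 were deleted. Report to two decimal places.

Remaining items: Item 1, Item 2, Item 4 (k = 3).
Σσᵢ² = 1.221 + 1.259 + 1.082 = 3.562
total variance = 3.562 + 2 × 0.384 = 4.330
α (item deleted) = (3/2)·(1 − 3.562/4.330) = 0.27

α = 0.27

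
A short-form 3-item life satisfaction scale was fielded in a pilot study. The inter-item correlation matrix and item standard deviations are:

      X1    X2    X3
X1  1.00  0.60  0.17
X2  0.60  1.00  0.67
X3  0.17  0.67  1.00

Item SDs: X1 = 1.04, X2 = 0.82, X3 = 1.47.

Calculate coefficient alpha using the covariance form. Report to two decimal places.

α = 0.67

Σσ²ᵢ = 1.04² + 0.82² + 1.47² = 3.9149
Covariances σ_ij = r_ij · s_i · s_j:
  σ(X1,X2) = 0.60 × 1.04 × 0.82 = 0.5117
  σ(X1,X3) = 0.17 × 1.04 × 1.47 = 0.2599
  σ(X2,X3) = 0.67 × 0.82 × 1.47 = 0.8076
σ²_T = Σσ²ᵢ + 2·Σσ_ij = 3.9149 + 2 × 1.5792 = 7.0733
α = (3/2)·(1 − 3.9149/7.0733) = 0.67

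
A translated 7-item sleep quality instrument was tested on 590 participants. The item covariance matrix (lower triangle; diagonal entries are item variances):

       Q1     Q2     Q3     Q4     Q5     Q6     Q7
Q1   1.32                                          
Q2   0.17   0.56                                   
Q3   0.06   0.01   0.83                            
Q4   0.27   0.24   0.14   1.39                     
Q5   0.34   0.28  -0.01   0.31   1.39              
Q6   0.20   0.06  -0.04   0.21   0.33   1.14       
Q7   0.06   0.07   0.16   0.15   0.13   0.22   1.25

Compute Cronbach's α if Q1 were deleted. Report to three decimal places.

α = 0.490

Remaining items: Q2, Q3, Q4, Q5, Q6, Q7 (k = 6).
Σσ²ᵢ = 0.56 + 0.83 + 1.39 + 1.39 + 1.14 + 1.25 = 6.56
Var(T) = 6.56 + 2 × 2.26 = 11.08
α (item deleted) = (6/5)·(1 − 6.56/11.08) = 0.490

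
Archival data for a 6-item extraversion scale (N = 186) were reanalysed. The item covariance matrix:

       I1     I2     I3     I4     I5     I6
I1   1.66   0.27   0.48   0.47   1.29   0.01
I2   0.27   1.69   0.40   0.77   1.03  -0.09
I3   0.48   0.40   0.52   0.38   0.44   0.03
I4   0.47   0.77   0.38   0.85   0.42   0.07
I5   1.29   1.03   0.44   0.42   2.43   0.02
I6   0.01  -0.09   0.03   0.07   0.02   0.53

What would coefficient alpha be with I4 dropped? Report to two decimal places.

α = 0.66

Remaining items: I1, I2, I3, I5, I6 (k = 5).
ΣVar(i) = 1.66 + 1.69 + 0.52 + 2.43 + 0.53 = 6.83
σ²_T = 6.83 + 2 × 3.88 = 14.59
α (item deleted) = (5/4)·(1 − 6.83/14.59) = 0.66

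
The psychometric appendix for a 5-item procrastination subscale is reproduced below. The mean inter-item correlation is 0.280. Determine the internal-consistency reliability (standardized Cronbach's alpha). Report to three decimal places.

α = 0.660

Standardized α = k·r̄ / (1 + (k−1)·r̄) = 5 × 0.280 / (1 + 4 × 0.280)
  = 1.4000 / 2.1200 = 0.660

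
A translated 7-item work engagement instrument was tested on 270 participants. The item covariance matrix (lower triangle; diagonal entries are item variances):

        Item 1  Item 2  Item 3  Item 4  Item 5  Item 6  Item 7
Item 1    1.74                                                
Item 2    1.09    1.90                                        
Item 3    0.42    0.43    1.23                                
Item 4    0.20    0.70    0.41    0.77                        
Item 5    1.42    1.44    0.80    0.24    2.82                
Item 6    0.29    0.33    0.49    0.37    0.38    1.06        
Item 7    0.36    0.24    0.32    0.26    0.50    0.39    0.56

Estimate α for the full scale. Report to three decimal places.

ΣVar(i) = 1.74 + 1.90 + 1.23 + 0.77 + 2.82 + 1.06 + 0.56 = 10.08
Sum of off-diagonal covariances = 11.08
Var(T) = 10.08 + 2 × 11.08 = 32.24
α = (k/(k−1))·(1 − ΣVar(i)/Var(T)) = (7/6)·(1 − 10.08/32.24) = 0.802

α = 0.802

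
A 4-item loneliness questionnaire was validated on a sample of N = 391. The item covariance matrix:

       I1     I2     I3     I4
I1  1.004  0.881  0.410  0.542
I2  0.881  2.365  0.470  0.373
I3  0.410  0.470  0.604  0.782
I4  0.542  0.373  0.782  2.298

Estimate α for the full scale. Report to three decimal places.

α = 0.699

sum of item variances = 1.004 + 2.365 + 0.604 + 2.298 = 6.271
Sum of off-diagonal covariances = 3.458
total variance = 6.271 + 2 × 3.458 = 13.187
α = (k/(k−1))·(1 − sum of item variances/total variance) = (4/3)·(1 − 6.271/13.187) = 0.699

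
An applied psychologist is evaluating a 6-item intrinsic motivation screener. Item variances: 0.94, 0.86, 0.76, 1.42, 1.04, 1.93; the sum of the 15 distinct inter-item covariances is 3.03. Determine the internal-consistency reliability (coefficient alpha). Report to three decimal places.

Σσᵢ² = 0.94 + 0.86 + 0.76 + 1.42 + 1.04 + 1.93 = 6.95
Sum of distinct covariances = 3.03
σ²_T = Σσᵢ² + 2·Σcov = 6.95 + 2 × 3.03 = 13.01
α = (6/5)·(1 − 6.95/13.01) = 0.559

α = 0.559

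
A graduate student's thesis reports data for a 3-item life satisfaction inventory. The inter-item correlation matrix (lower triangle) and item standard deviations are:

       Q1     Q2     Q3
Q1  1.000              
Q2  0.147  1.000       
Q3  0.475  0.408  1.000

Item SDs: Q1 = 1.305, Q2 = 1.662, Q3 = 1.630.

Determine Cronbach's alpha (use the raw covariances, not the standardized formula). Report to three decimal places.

α = 0.609

Σσ²ᵢ = 1.305² + 1.662² + 1.630² = 7.1222
Covariances σ_ij = r_ij · s_i · s_j:
  σ(Q1,Q2) = 0.147 × 1.305 × 1.662 = 0.3188
  σ(Q1,Q3) = 0.475 × 1.305 × 1.630 = 1.0104
  σ(Q2,Q3) = 0.408 × 1.662 × 1.630 = 1.1053
σ²_T = Σσ²ᵢ + 2·Σσ_ij = 7.1222 + 2 × 2.4345 = 11.9912
α = (3/2)·(1 − 7.1222/11.9912) = 0.609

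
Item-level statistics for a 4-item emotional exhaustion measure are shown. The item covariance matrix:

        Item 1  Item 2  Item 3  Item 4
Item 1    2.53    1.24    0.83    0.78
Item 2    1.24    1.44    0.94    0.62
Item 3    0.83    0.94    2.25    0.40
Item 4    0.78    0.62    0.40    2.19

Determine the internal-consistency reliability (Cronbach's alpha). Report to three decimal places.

α = 0.711

Σσᵢ² = 2.53 + 1.44 + 2.25 + 2.19 = 8.41
Σ_{i<j} σ_ij = 4.81
σ²_total = 8.41 + 2 × 4.81 = 18.03
α = (k/(k−1))·(1 − Σσᵢ²/σ²_total) = (4/3)·(1 − 8.41/18.03) = 0.711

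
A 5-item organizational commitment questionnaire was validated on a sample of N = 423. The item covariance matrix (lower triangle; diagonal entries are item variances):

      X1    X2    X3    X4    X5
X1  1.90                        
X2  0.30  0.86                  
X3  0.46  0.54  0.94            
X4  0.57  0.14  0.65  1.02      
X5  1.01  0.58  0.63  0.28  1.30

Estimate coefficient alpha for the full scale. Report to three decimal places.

α = 0.789

ΣVar(i) = 1.90 + 0.86 + 0.94 + 1.02 + 1.30 = 6.02
Σ_{i<j} σ_ij = 5.16
σ²_T = 6.02 + 2 × 5.16 = 16.34
α = (k/(k−1))·(1 − ΣVar(i)/σ²_T) = (5/4)·(1 − 6.02/16.34) = 0.789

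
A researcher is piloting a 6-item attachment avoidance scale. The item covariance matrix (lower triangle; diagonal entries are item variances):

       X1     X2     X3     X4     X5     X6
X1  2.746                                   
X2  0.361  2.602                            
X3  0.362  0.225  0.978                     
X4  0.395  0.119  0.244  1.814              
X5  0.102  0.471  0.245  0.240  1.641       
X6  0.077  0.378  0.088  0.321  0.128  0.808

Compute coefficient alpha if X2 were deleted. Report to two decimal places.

Remaining items: X1, X3, X4, X5, X6 (k = 5).
Σσᵢ² = 2.746 + 0.978 + 1.814 + 1.641 + 0.808 = 7.987
σ²_T = 7.987 + 2 × 2.202 = 12.391
α (item deleted) = (5/4)·(1 − 7.987/12.391) = 0.44

α = 0.44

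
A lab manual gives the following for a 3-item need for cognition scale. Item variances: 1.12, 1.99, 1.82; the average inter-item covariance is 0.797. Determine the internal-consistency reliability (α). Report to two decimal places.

Σσ²ᵢ = 1.12 + 1.99 + 1.82 = 4.93
Sum of the 3 distinct covariances = 3 × 0.797 = 2.391
Var(T) = Σσ²ᵢ + 2·Σcov = 4.93 + 2 × 2.391 = 9.712
α = (3/2)·(1 − 4.93/9.712) = 0.74

α = 0.74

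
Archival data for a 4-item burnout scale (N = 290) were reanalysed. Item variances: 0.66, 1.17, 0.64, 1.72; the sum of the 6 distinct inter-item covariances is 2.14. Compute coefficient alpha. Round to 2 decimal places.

ΣVar(i) = 0.66 + 1.17 + 0.64 + 1.72 = 4.19
Sum of distinct covariances = 2.14
Var(T) = ΣVar(i) + 2·Σcov = 4.19 + 2 × 2.14 = 8.47
α = (4/3)·(1 − 4.19/8.47) = 0.67

coefficient alpha = 0.67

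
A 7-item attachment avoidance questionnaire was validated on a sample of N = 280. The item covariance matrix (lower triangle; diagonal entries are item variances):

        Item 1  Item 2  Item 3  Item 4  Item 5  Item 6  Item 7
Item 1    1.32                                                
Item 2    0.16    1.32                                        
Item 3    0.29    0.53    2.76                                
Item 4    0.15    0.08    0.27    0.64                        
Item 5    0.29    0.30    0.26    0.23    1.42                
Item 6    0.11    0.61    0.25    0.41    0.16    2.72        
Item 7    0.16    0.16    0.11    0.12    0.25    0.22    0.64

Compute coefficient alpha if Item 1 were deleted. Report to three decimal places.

α = 0.546

Remaining items: Item 2, Item 3, Item 4, Item 5, Item 6, Item 7 (k = 6).
sum of item variances = 1.32 + 2.76 + 0.64 + 1.42 + 2.72 + 0.64 = 9.50
σ²_total = 9.50 + 2 × 3.96 = 17.42
α (item deleted) = (6/5)·(1 − 9.50/17.42) = 0.546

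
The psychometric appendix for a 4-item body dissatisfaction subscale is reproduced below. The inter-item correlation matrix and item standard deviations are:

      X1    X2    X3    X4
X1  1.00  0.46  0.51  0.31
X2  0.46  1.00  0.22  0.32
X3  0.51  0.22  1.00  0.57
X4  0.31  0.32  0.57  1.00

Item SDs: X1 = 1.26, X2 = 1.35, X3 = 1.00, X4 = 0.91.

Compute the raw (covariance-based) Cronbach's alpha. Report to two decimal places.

Σσ²ᵢ = 1.26² + 1.35² + 1.00² + 0.91² = 5.2382
Covariances σ_ij = r_ij · s_i · s_j:
  σ(X1,X2) = 0.46 × 1.26 × 1.35 = 0.7825
  σ(X1,X3) = 0.51 × 1.26 × 1.00 = 0.6426
  σ(X1,X4) = 0.31 × 1.26 × 0.91 = 0.3554
  σ(X2,X3) = 0.22 × 1.35 × 1.00 = 0.2970
  σ(X2,X4) = 0.32 × 1.35 × 0.91 = 0.3931
  σ(X3,X4) = 0.57 × 1.00 × 0.91 = 0.5187
σ²_T = Σσ²ᵢ + 2·Σσ_ij = 5.2382 + 2 × 2.9893 = 11.2168
α = (4/3)·(1 − 5.2382/11.2168) = 0.71

α = 0.71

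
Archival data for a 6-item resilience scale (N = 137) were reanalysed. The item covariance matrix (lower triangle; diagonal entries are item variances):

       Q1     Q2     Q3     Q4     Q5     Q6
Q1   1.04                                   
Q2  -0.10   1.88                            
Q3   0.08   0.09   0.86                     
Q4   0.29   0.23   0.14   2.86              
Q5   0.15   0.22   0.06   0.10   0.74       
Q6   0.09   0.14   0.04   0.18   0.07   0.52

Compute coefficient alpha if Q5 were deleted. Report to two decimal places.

coefficient alpha = 0.31

Remaining items: Q1, Q2, Q3, Q4, Q6 (k = 5).
sum of item variances = 1.04 + 1.88 + 0.86 + 2.86 + 0.52 = 7.16
total variance = 7.16 + 2 × 1.18 = 9.52
α (item deleted) = (5/4)·(1 − 7.16/9.52) = 0.31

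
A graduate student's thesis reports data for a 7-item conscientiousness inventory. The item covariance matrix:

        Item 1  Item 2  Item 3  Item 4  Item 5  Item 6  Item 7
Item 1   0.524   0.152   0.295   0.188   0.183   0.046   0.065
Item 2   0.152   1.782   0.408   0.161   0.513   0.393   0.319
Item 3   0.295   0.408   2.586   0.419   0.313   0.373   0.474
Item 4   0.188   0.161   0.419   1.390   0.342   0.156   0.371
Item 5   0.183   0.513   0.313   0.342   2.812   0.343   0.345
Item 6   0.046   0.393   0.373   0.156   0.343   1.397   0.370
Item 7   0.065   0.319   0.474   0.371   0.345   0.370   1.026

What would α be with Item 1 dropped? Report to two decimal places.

α = 0.59

Remaining items: Item 2, Item 3, Item 4, Item 5, Item 6, Item 7 (k = 6).
ΣVar(i) = 1.782 + 2.586 + 1.390 + 2.812 + 1.397 + 1.026 = 10.993
σ²_total = 10.993 + 2 × 5.300 = 21.593
α (item deleted) = (6/5)·(1 − 10.993/21.593) = 0.59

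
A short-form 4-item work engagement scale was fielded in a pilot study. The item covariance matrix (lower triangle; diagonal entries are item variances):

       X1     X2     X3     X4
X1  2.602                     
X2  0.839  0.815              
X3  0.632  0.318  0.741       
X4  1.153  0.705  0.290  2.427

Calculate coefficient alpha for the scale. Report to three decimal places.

ΣVar(i) = 2.602 + 0.815 + 0.741 + 2.427 = 6.585
Σ_{i<j} σ_ij = 3.937
σ²_total = 6.585 + 2 × 3.937 = 14.459
α = (k/(k−1))·(1 − ΣVar(i)/σ²_total) = (4/3)·(1 − 6.585/14.459) = 0.726

α = 0.726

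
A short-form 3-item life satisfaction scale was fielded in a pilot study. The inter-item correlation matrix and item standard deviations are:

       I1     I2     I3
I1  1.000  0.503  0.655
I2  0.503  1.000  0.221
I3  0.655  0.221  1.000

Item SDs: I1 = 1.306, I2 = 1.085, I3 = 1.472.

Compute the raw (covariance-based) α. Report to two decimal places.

α = 0.72

Σσ²ᵢ = 1.306² + 1.085² + 1.472² = 5.0496
Covariances σ_ij = r_ij · s_i · s_j:
  σ(I1,I2) = 0.503 × 1.306 × 1.085 = 0.7128
  σ(I1,I3) = 0.655 × 1.306 × 1.472 = 1.2592
  σ(I2,I3) = 0.221 × 1.085 × 1.472 = 0.3530
σ²_T = Σσ²ᵢ + 2·Σσ_ij = 5.0496 + 2 × 2.3250 = 9.6996
α = (3/2)·(1 − 5.0496/9.6996) = 0.72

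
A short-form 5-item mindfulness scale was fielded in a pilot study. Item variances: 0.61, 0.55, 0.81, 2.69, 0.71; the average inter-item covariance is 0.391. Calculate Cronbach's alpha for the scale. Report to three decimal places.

Cronbach's alpha = 0.741

Σσᵢ² = 0.61 + 0.55 + 0.81 + 2.69 + 0.71 = 5.37
Sum of the 10 distinct covariances = 10 × 0.391 = 3.910
σ²_T = Σσᵢ² + 2·Σcov = 5.37 + 2 × 3.910 = 13.190
α = (5/4)·(1 − 5.37/13.190) = 0.741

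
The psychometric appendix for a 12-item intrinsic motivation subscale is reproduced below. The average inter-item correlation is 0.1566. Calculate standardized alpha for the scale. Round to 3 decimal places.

Standardized α = k·r̄ / (1 + (k−1)·r̄) = 12 × 0.1566 / (1 + 11 × 0.1566)
  = 1.8792 / 2.7226 = 0.690

α = 0.690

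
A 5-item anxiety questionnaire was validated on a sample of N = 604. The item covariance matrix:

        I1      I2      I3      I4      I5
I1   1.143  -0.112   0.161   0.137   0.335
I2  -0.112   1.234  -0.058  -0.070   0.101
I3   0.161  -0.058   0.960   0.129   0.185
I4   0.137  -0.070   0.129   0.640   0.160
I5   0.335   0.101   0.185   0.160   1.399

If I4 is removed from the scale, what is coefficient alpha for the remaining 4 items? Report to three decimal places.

Remaining items: I1, I2, I3, I5 (k = 4).
sum of item variances = 1.143 + 1.234 + 0.960 + 1.399 = 4.736
total variance = 4.736 + 2 × 0.612 = 5.960
α (item deleted) = (4/3)·(1 − 4.736/5.960) = 0.274

α = 0.274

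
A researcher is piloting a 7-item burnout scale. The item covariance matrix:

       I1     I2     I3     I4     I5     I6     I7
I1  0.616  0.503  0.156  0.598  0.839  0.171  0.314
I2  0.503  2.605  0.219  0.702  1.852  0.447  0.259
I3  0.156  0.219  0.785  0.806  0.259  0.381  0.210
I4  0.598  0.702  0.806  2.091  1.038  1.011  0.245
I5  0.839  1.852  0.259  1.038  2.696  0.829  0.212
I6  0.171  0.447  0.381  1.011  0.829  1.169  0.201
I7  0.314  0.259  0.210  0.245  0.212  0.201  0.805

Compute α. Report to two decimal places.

α = 0.79

Σσᵢ² = 0.616 + 2.605 + 0.785 + 2.091 + 2.696 + 1.169 + 0.805 = 10.767
Sum of the distinct covariances = 11.252
σ²_total = 10.767 + 2 × 11.252 = 33.271
α = (k/(k−1))·(1 − Σσᵢ²/σ²_total) = (7/6)·(1 − 10.767/33.271) = 0.79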